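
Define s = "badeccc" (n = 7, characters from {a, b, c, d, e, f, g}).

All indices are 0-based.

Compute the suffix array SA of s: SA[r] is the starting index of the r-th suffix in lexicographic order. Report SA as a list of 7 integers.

rank | idx | suffix
   0 |   1 | adeccc
   1 |   0 | badeccc
   2 |   6 | c
   3 |   5 | cc
   4 |   4 | ccc
   5 |   2 | deccc
   6 |   3 | eccc

[1, 0, 6, 5, 4, 2, 3]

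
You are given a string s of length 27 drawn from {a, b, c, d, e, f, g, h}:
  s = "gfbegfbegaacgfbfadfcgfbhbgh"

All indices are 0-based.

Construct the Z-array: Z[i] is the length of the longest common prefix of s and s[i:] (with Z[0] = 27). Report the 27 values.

[27, 0, 0, 0, 5, 0, 0, 0, 1, 0, 0, 0, 3, 0, 0, 0, 0, 0, 0, 0, 3, 0, 0, 0, 0, 1, 0]

Z[0]=27
i=1: outside box; Z[1]=0
i=2: outside box; Z[2]=0
i=3: outside box; Z[3]=0
i=4: outside box; Z[4]=5 extend→box=[4,9)
i=5: min(r-i=4, Z[1]=0)=0; Z[5]=0
i=6: min(r-i=3, Z[2]=0)=0; Z[6]=0
i=7: min(r-i=2, Z[3]=0)=0; Z[7]=0
i=8: min(r-i=1, Z[4]=5)=1; Z[8]=1
i=9: outside box; Z[9]=0
i=10: outside box; Z[10]=0
i=11: outside box; Z[11]=0
i=12: outside box; Z[12]=3 extend→box=[12,15)
i=13: min(r-i=2, Z[1]=0)=0; Z[13]=0
i=14: min(r-i=1, Z[2]=0)=0; Z[14]=0
i=15: outside box; Z[15]=0
i=16: outside box; Z[16]=0
i=17: outside box; Z[17]=0
i=18: outside box; Z[18]=0
i=19: outside box; Z[19]=0
i=20: outside box; Z[20]=3 extend→box=[20,23)
i=21: min(r-i=2, Z[1]=0)=0; Z[21]=0
i=22: min(r-i=1, Z[2]=0)=0; Z[22]=0
i=23: outside box; Z[23]=0
i=24: outside box; Z[24]=0
i=25: outside box; Z[25]=1 extend→box=[25,26)
i=26: outside box; Z[26]=0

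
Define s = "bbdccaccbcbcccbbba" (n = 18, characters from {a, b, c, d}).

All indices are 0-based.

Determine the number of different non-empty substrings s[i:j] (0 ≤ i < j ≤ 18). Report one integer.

147

rank→(start, suffix):
  0 → (17, 'a')
  1 → (5, 'accbcbcccbbba')
  2 → (16, 'ba')
  3 → (15, 'bba')
  4 → (14, 'bbba')
  5 → (0, 'bbdccaccbcbcccbbba')
  6 → (8, 'bcbcccbbba')
  7 → (10, 'bcccbbba')
  8 → (1, 'bdccaccbcbcccbbba')
  9 → (4, 'caccbcbcccbbba')
  10 → (13, 'cbbba')
  11 → (7, 'cbcbcccbbba')
  12 → (9, 'cbcccbbba')
  13 → (3, 'ccaccbcbcccbbba')
  14 → (12, 'ccbbba')
  15 → (6, 'ccbcbcccbbba')
  16 → (11, 'cccbbba')
  17 → (2, 'dccaccbcbcccbbba')

SA = [17, 5, 16, 15, 14, 0, 8, 10, 1, 4, 13, 7, 9, 3, 12, 6, 11, 2]
[i] adj suffixes → lcp
  [1] 17/5 → 1 ('a')
  [2] 5/16 → 0 ('')
  [3] 16/15 → 1 ('b')
  [4] 15/14 → 2 ('bb')
  [5] 14/0 → 2 ('bb')
  [6] 0/8 → 1 ('b')
  [7] 8/10 → 2 ('bc')
  [8] 10/1 → 1 ('b')
  [9] 1/4 → 0 ('')
  [10] 4/13 → 1 ('c')
  [11] 13/7 → 2 ('cb')
  [12] 7/9 → 3 ('cbc')
  [13] 9/3 → 1 ('c')
  [14] 3/12 → 2 ('cc')
  [15] 12/6 → 3 ('ccb')
  [16] 6/11 → 2 ('cc')
  [17] 11/2 → 0 ('')

n(n+1)/2 = 18·19/2 = 171
Σ LCP = 0 + 1 + 0 + 1 + 2 + 2 + 1 + 2 + 1 + 0 + 1 + 2 + 3 + 1 + 2 + 3 + 2 + 0 = 24
distinct = 171 − 24 = 147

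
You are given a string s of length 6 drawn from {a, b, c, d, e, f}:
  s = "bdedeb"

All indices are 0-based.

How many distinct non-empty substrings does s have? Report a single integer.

17

rank | idx | suffix
   0 |   5 | b
   1 |   0 | bdedeb
   2 |   3 | deb
   3 |   1 | dedeb
   4 |   4 | eb
   5 |   2 | edeb

SA = [5, 0, 3, 1, 4, 2]
[i] adj suffixes → lcp
  [1] 5/0 → 1 ('b')
  [2] 0/3 → 0 ('')
  [3] 3/1 → 2 ('de')
  [4] 1/4 → 0 ('')
  [5] 4/2 → 1 ('e')

n(n+1)/2 = 6·7/2 = 21
Σ LCP = 0 + 1 + 0 + 2 + 0 + 1 = 4
distinct = 21 − 4 = 17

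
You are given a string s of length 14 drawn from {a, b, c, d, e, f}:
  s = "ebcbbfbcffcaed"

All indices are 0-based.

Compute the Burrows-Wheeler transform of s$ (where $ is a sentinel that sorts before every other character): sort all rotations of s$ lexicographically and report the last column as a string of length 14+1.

dccefbfbbe$abfc

rank  rotation         last
    0  $ebcbbfbcffcaed  d
    1  aed$ebcbbfbcffc  c
    2  bbfbcffcaed$ebc  c
    3  bcbbfbcffcaed$e  e
    4  bcffcaed$ebcbbf  f
    5  bfbcffcaed$ebcb  b
    6  caed$ebcbbfbcff  f
    7  cbbfbcffcaed$eb  b
    8  cffcaed$ebcbbfb  b
    9  d$ebcbbfbcffcae  e
   10  ebcbbfbcffcaed$  $
   11  ed$ebcbbfbcffca  a
   12  fbcffcaed$ebcbb  b
   13  fcaed$ebcbbfbcf  f
   14  ffcaed$ebcbbfbc  c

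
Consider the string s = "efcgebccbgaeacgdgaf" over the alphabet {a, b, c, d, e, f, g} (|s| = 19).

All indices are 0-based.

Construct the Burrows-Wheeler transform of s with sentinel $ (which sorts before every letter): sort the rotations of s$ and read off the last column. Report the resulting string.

feggeccbafgag$aebdcc

rank  rotation              last
    0  $efcgebccbgaeacgdgaf  f
    1  acgdgaf$efcgebccbgae  e
    2  aeacgdgaf$efcgebccbg  g
    3  af$efcgebccbgaeacgdg  g
    4  bccbgaeacgdgaf$efcge  e
    5  bgaeacgdgaf$efcgebcc  c
    6  cbgaeacgdgaf$efcgebc  c
    7  ccbgaeacgdgaf$efcgeb  b
    8  cgdgaf$efcgebccbgaea  a
    9  cgebccbgaeacgdgaf$ef  f
   10  dgaf$efcgebccbgaeacg  g
   11  eacgdgaf$efcgebccbga  a
   12  ebccbgaeacgdgaf$efcg  g
   13  efcgebccbgaeacgdgaf$  $
   14  f$efcgebccbgaeacgdga  a
   15  fcgebccbgaeacgdgaf$e  e
   16  gaeacgdgaf$efcgebccb  b
   17  gaf$efcgebccbgaeacgd  d
   18  gdgaf$efcgebccbgaeac  c
   19  gebccbgaeacgdgaf$efc  c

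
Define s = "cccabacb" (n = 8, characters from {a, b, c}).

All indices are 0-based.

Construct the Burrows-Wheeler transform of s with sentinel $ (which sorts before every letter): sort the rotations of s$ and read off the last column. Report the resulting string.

rank  rotation   last
    0  $cccabacb  b
    1  abacb$ccc  c
    2  acb$cccab  b
    3  b$cccabac  c
    4  bacb$ccca  a
    5  cabacb$cc  c
    6  cb$cccaba  a
    7  ccabacb$c  c
    8  cccabacb$  $

bcbcacac$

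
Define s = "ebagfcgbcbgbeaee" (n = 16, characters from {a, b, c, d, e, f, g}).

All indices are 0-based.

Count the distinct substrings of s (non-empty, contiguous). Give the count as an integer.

sorted suffixes:
  #0 SA[0]=13  'aee'
  #1 SA[1]=2  'agfcgbcbgbeaee'
  #2 SA[2]=1  'bagfcgbcbgbeaee'
  #3 SA[3]=7  'bcbgbeaee'
  #4 SA[4]=11  'beaee'
  #5 SA[5]=9  'bgbeaee'
  #6 SA[6]=8  'cbgbeaee'
  #7 SA[7]=5  'cgbcbgbeaee'
  #8 SA[8]=15  'e'
  #9 SA[9]=12  'eaee'
  #10 SA[10]=0  'ebagfcgbcbgbeaee'
  #11 SA[11]=14  'ee'
  #12 SA[12]=4  'fcgbcbgbeaee'
  #13 SA[13]=6  'gbcbgbeaee'
  #14 SA[14]=10  'gbeaee'
  #15 SA[15]=3  'gfcgbcbgbeaee'

SA = [13, 2, 1, 7, 11, 9, 8, 5, 15, 12, 0, 14, 4, 6, 10, 3]
[i] adj suffixes → lcp
  [1] 13/2 → 1 ('a')
  [2] 2/1 → 0 ('')
  [3] 1/7 → 1 ('b')
  [4] 7/11 → 1 ('b')
  [5] 11/9 → 1 ('b')
  [6] 9/8 → 0 ('')
  [7] 8/5 → 1 ('c')
  [8] 5/15 → 0 ('')
  [9] 15/12 → 1 ('e')
  [10] 12/0 → 1 ('e')
  [11] 0/14 → 1 ('e')
  [12] 14/4 → 0 ('')
  [13] 4/6 → 0 ('')
  [14] 6/10 → 2 ('gb')
  [15] 10/3 → 1 ('g')

n(n+1)/2 = 16·17/2 = 136
Σ LCP = 0 + 1 + 0 + 1 + 1 + 1 + 0 + 1 + 0 + 1 + 1 + 1 + 0 + 0 + 2 + 1 = 11
distinct = 136 − 11 = 125

125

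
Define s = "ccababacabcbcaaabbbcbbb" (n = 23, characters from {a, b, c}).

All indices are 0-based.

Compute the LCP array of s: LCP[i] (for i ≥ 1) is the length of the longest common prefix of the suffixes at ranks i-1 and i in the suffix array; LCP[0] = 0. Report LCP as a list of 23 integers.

[0, 2, 1, 3, 2, 2, 1, 0, 1, 2, 1, 2, 3, 2, 1, 2, 3, 0, 2, 3, 1, 2, 1]

rank→(start, suffix):
  0 → (13, 'aaabbbcbbb')
  1 → (14, 'aabbbcbbb')
  2 → (2, 'ababacabcbcaaabbbcbbb')
  3 → (4, 'abacabcbcaaabbbcbbb')
  4 → (15, 'abbbcbbb')
  5 → (8, 'abcbcaaabbbcbbb')
  6 → (6, 'acabcbcaaabbbcbbb')
  7 → (22, 'b')
  8 → (3, 'babacabcbcaaabbbcbbb')
  9 → (5, 'bacabcbcaaabbbcbbb')
  10 → (21, 'bb')
  11 → (20, 'bbb')
  12 → (16, 'bbbcbbb')
  13 → (17, 'bbcbbb')
  14 → (11, 'bcaaabbbcbbb')
  15 → (18, 'bcbbb')
  16 → (9, 'bcbcaaabbbcbbb')
  17 → (12, 'caaabbbcbbb')
  18 → (1, 'cababacabcbcaaabbbcbbb')
  19 → (7, 'cabcbcaaabbbcbbb')
  20 → (19, 'cbbb')
  21 → (10, 'cbcaaabbbcbbb')
  22 → (0, 'ccababacabcbcaaabbbcbbb')

SA = [13, 14, 2, 4, 15, 8, 6, 22, 3, 5, 21, 20, 16, 17, 11, 18, 9, 12, 1, 7, 19, 10, 0]
i: (SA[i-1],SA[i]) lcp shared
  1: (13,14) 2 'aa'
  2: (14,2) 1 'a'
  3: (2,4) 3 'aba'
  4: (4,15) 2 'ab'
  5: (15,8) 2 'ab'
  6: (8,6) 1 'a'
  7: (6,22) 0 ''
  8: (22,3) 1 'b'
  9: (3,5) 2 'ba'
  10: (5,21) 1 'b'
  11: (21,20) 2 'bb'
  12: (20,16) 3 'bbb'
  13: (16,17) 2 'bb'
  14: (17,11) 1 'b'
  15: (11,18) 2 'bc'
  16: (18,9) 3 'bcb'
  17: (9,12) 0 ''
  18: (12,1) 2 'ca'
  19: (1,7) 3 'cab'
  20: (7,19) 1 'c'
  21: (19,10) 2 'cb'
  22: (10,0) 1 'c'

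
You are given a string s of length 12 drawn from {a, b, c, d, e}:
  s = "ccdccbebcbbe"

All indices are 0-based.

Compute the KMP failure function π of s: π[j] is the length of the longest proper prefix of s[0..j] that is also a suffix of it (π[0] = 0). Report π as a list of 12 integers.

[0, 1, 0, 1, 2, 0, 0, 0, 1, 0, 0, 0]

π[0] = 0
j=1 s[j]='c': π[1]=1 (border 'c')
j=2 s[j]='d': k: 1→0; π[2]=0 (border '')
j=3 s[j]='c': π[3]=1 (border 'c')
j=4 s[j]='c': π[4]=2 (border 'cc')
j=5 s[j]='b': k: 2→1→0; π[5]=0 (border '')
j=6 s[j]='e': π[6]=0 (border '')
j=7 s[j]='b': π[7]=0 (border '')
j=8 s[j]='c': π[8]=1 (border 'c')
j=9 s[j]='b': k: 1→0; π[9]=0 (border '')
j=10 s[j]='b': π[10]=0 (border '')
j=11 s[j]='e': π[11]=0 (border '')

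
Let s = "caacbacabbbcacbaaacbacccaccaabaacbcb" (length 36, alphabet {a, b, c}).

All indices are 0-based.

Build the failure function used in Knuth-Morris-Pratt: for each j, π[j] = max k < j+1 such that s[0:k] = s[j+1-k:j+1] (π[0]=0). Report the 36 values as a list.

[0, 0, 0, 1, 0, 0, 1, 2, 0, 0, 0, 1, 2, 1, 0, 0, 0, 0, 1, 0, 0, 1, 1, 1, 2, 1, 1, 2, 3, 0, 0, 0, 1, 0, 1, 0]

π[0] = 0
j=1 s[j]='a': π[1]=0 (border '')
j=2 s[j]='a': π[2]=0 (border '')
j=3 s[j]='c': π[3]=1 (border 'c')
j=4 s[j]='b': k: 1→0; π[4]=0 (border '')
j=5 s[j]='a': π[5]=0 (border '')
j=6 s[j]='c': π[6]=1 (border 'c')
j=7 s[j]='a': π[7]=2 (border 'ca')
j=8 s[j]='b': k: 2→0; π[8]=0 (border '')
j=9 s[j]='b': π[9]=0 (border '')
j=10 s[j]='b': π[10]=0 (border '')
j=11 s[j]='c': π[11]=1 (border 'c')
j=12 s[j]='a': π[12]=2 (border 'ca')
j=13 s[j]='c': k: 2→0; π[13]=1 (border 'c')
j=14 s[j]='b': k: 1→0; π[14]=0 (border '')
j=15 s[j]='a': π[15]=0 (border '')
j=16 s[j]='a': π[16]=0 (border '')
j=17 s[j]='a': π[17]=0 (border '')
j=18 s[j]='c': π[18]=1 (border 'c')
j=19 s[j]='b': k: 1→0; π[19]=0 (border '')
j=20 s[j]='a': π[20]=0 (border '')
j=21 s[j]='c': π[21]=1 (border 'c')
j=22 s[j]='c': k: 1→0; π[22]=1 (border 'c')
j=23 s[j]='c': k: 1→0; π[23]=1 (border 'c')
j=24 s[j]='a': π[24]=2 (border 'ca')
j=25 s[j]='c': k: 2→0; π[25]=1 (border 'c')
j=26 s[j]='c': k: 1→0; π[26]=1 (border 'c')
j=27 s[j]='a': π[27]=2 (border 'ca')
j=28 s[j]='a': π[28]=3 (border 'caa')
j=29 s[j]='b': k: 3→0; π[29]=0 (border '')
j=30 s[j]='a': π[30]=0 (border '')
j=31 s[j]='a': π[31]=0 (border '')
j=32 s[j]='c': π[32]=1 (border 'c')
j=33 s[j]='b': k: 1→0; π[33]=0 (border '')
j=34 s[j]='c': π[34]=1 (border 'c')
j=35 s[j]='b': k: 1→0; π[35]=0 (border '')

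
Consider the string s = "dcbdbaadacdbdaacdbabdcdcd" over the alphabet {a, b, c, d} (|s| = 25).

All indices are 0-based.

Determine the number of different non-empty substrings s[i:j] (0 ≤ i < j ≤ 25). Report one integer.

sorted suffixes:
  #0 SA[0]=13  'aacdbabdcdcd'
  #1 SA[1]=5  'aadacdbdaacdbabdcdcd'
  #2 SA[2]=18  'abdcdcd'
  #3 SA[3]=14  'acdbabdcdcd'
  #4 SA[4]=8  'acdbdaacdbabdcdcd'
  #5 SA[5]=6  'adacdbdaacdbabdcdcd'
  #6 SA[6]=4  'baadacdbdaacdbabdcdcd'
  #7 SA[7]=17  'babdcdcd'
  #8 SA[8]=11  'bdaacdbabdcdcd'
  #9 SA[9]=2  'bdbaadacdbdaacdbabdcdcd'
  #10 SA[10]=19  'bdcdcd'
  #11 SA[11]=1  'cbdbaadacdbdaacdbabdcdcd'
  #12 SA[12]=23  'cd'
  #13 SA[13]=15  'cdbabdcdcd'
  #14 SA[14]=9  'cdbdaacdbabdcdcd'
  #15 SA[15]=21  'cdcd'
  #16 SA[16]=24  'd'
  #17 SA[17]=12  'daacdbabdcdcd'
  #18 SA[18]=7  'dacdbdaacdbabdcdcd'
  #19 SA[19]=3  'dbaadacdbdaacdbabdcdcd'
  #20 SA[20]=16  'dbabdcdcd'
  #21 SA[21]=10  'dbdaacdbabdcdcd'
  #22 SA[22]=0  'dcbdbaadacdbdaacdbabdcdcd'
  #23 SA[23]=22  'dcd'
  #24 SA[24]=20  'dcdcd'

SA = [13, 5, 18, 14, 8, 6, 4, 17, 11, 2, 19, 1, 23, 15, 9, 21, 24, 12, 7, 3, 16, 10, 0, 22, 20]
rank  pair      lcp
   1  s[13:],s[5:]  2  'aa'
   2  s[5:],s[18:]  1  'a'
   3  s[18:],s[14:]  1  'a'
   4  s[14:],s[8:]  4  'acdb'
   5  s[8:],s[6:]  1  'a'
   6  s[6:],s[4:]  0  ''
   7  s[4:],s[17:]  2  'ba'
   8  s[17:],s[11:]  1  'b'
   9  s[11:],s[2:]  2  'bd'
  10  s[2:],s[19:]  2  'bd'
  11  s[19:],s[1:]  0  ''
  12  s[1:],s[23:]  1  'c'
  13  s[23:],s[15:]  2  'cd'
  14  s[15:],s[9:]  3  'cdb'
  15  s[9:],s[21:]  2  'cd'
  16  s[21:],s[24:]  0  ''
  17  s[24:],s[12:]  1  'd'
  18  s[12:],s[7:]  2  'da'
  19  s[7:],s[3:]  1  'd'
  20  s[3:],s[16:]  3  'dba'
  21  s[16:],s[10:]  2  'db'
  22  s[10:],s[0:]  1  'd'
  23  s[0:],s[22:]  2  'dc'
  24  s[22:],s[20:]  3  'dcd'

n(n+1)/2 = 25·26/2 = 325
Σ LCP = 0 + 2 + 1 + 1 + 4 + 1 + 0 + 2 + 1 + 2 + 2 + 0 + 1 + 2 + 3 + 2 + 0 + 1 + 2 + 1 + 3 + 2 + 1 + 2 + 3 = 39
distinct = 325 − 39 = 286

286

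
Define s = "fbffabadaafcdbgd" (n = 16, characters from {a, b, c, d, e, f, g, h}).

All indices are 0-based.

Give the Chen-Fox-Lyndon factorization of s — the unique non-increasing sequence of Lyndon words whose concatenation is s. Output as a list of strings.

["f", "bff", "abad", "aafcdbgd"]

emit factor 1: 'f' (i=0, period=1)
emit factor 2: 'bff' (i=1, period=3)
emit factor 3: 'abad' (i=4, period=4)
emit factor 4: 'aafcdbgd' (i=8, period=8)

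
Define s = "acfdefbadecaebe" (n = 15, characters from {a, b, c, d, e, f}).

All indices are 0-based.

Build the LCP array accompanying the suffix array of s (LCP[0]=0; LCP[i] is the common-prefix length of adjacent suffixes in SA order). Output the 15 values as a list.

rank→(start, suffix):
  0 → (0, 'acfdefbadecaebe')
  1 → (7, 'adecaebe')
  2 → (11, 'aebe')
  3 → (6, 'badecaebe')
  4 → (13, 'be')
  5 → (10, 'caebe')
  6 → (1, 'cfdefbadecaebe')
  7 → (8, 'decaebe')
  8 → (3, 'defbadecaebe')
  9 → (14, 'e')
  10 → (12, 'ebe')
  11 → (9, 'ecaebe')
  12 → (4, 'efbadecaebe')
  13 → (5, 'fbadecaebe')
  14 → (2, 'fdefbadecaebe')

SA = [0, 7, 11, 6, 13, 10, 1, 8, 3, 14, 12, 9, 4, 5, 2]
rank  pair      lcp
   1  s[0:],s[7:]  1  'a'
   2  s[7:],s[11:]  1  'a'
   3  s[11:],s[6:]  0  ''
   4  s[6:],s[13:]  1  'b'
   5  s[13:],s[10:]  0  ''
   6  s[10:],s[1:]  1  'c'
   7  s[1:],s[8:]  0  ''
   8  s[8:],s[3:]  2  'de'
   9  s[3:],s[14:]  0  ''
  10  s[14:],s[12:]  1  'e'
  11  s[12:],s[9:]  1  'e'
  12  s[9:],s[4:]  1  'e'
  13  s[4:],s[5:]  0  ''
  14  s[5:],s[2:]  1  'f'

[0, 1, 1, 0, 1, 0, 1, 0, 2, 0, 1, 1, 1, 0, 1]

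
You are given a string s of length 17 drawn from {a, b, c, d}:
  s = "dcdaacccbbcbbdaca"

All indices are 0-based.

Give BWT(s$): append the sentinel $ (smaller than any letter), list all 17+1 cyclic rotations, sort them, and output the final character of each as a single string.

acddaccbbacbcadcb$

rank  rotation            last
    0  $dcdaacccbbcbbdaca  a
    1  a$dcdaacccbbcbbdac  c
    2  aacccbbcbbdaca$dcd  d
    3  aca$dcdaacccbbcbbd  d
    4  acccbbcbbdaca$dcda  a
    5  bbcbbdaca$dcdaaccc  c
    6  bbdaca$dcdaacccbbc  c
    7  bcbbdaca$dcdaacccb  b
    8  bdaca$dcdaacccbbcb  b
    9  ca$dcdaacccbbcbbda  a
   10  cbbcbbdaca$dcdaacc  c
   11  cbbdaca$dcdaacccbb  b
   12  ccbbcbbdaca$dcdaac  c
   13  cccbbcbbdaca$dcdaa  a
   14  cdaacccbbcbbdaca$d  d
   15  daacccbbcbbdaca$dc  c
   16  daca$dcdaacccbbcbb  b
   17  dcdaacccbbcbbdaca$  $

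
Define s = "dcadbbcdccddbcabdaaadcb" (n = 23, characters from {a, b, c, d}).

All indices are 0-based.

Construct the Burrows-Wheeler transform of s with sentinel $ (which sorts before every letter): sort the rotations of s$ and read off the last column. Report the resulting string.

bdaccacddbabdddbcbad$acc

rank  rotation                  last
    0  $dcadbbcdccddbcabdaaadcb  b
    1  aaadcb$dcadbbcdccddbcabd  d
    2  aadcb$dcadbbcdccddbcabda  a
    3  abdaaadcb$dcadbbcdccddbc  c
    4  adbbcdccddbcabdaaadcb$dc  c
    5  adcb$dcadbbcdccddbcabdaa  a
    6  b$dcadbbcdccddbcabdaaadc  c
    7  bbcdccddbcabdaaadcb$dcad  d
    8  bcabdaaadcb$dcadbbcdccdd  d
    9  bcdccddbcabdaaadcb$dcadb  b
   10  bdaaadcb$dcadbbcdccddbca  a
   11  cabdaaadcb$dcadbbcdccddb  b
   12  cadbbcdccddbcabdaaadcb$d  d
   13  cb$dcadbbcdccddbcabdaaad  d
   14  ccddbcabdaaadcb$dcadbbcd  d
   15  cdccddbcabdaaadcb$dcadbb  b
   16  cddbcabdaaadcb$dcadbbcdc  c
   17  daaadcb$dcadbbcdccddbcab  b
   18  dbbcdccddbcabdaaadcb$dca  a
   19  dbcabdaaadcb$dcadbbcdccd  d
   20  dcadbbcdccddbcabdaaadcb$  $
   21  dcb$dcadbbcdccddbcabdaaa  a
   22  dccddbcabdaaadcb$dcadbbc  c
   23  ddbcabdaaadcb$dcadbbcdcc  c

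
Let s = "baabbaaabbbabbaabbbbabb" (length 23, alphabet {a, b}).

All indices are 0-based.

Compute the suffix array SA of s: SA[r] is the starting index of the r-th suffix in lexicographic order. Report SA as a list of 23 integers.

sorted suffixes:
  #0 SA[0]=5  'aaabbbabbaabbbbabb'
  #1 SA[1]=1  'aabbaaabbbabbaabbbbabb'
  #2 SA[2]=6  'aabbbabbaabbbbabb'
  #3 SA[3]=14  'aabbbbabb'
  #4 SA[4]=20  'abb'
  #5 SA[5]=2  'abbaaabbbabbaabbbbabb'
  #6 SA[6]=11  'abbaabbbbabb'
  #7 SA[7]=7  'abbbabbaabbbbabb'
  #8 SA[8]=15  'abbbbabb'
  #9 SA[9]=22  'b'
  #10 SA[10]=4  'baaabbbabbaabbbbabb'
  #11 SA[11]=0  'baabbaaabbbabbaabbbbabb'
  #12 SA[12]=13  'baabbbbabb'
  #13 SA[13]=19  'babb'
  #14 SA[14]=10  'babbaabbbbabb'
  #15 SA[15]=21  'bb'
  #16 SA[16]=3  'bbaaabbbabbaabbbbabb'
  #17 SA[17]=12  'bbaabbbbabb'
  #18 SA[18]=18  'bbabb'
  #19 SA[19]=9  'bbabbaabbbbabb'
  #20 SA[20]=17  'bbbabb'
  #21 SA[21]=8  'bbbabbaabbbbabb'
  #22 SA[22]=16  'bbbbabb'

[5, 1, 6, 14, 20, 2, 11, 7, 15, 22, 4, 0, 13, 19, 10, 21, 3, 12, 18, 9, 17, 8, 16]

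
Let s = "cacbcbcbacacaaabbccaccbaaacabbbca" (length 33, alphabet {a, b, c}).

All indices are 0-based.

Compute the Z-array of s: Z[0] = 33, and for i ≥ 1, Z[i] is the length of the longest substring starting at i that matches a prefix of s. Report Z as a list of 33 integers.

Z[0]=33
i=1: fresh scan; Z[1]=0
i=2: fresh scan; Z[2]=1 grow→box=[2,3)
i=3: fresh scan; Z[3]=0
i=4: fresh scan; Z[4]=1 grow→box=[4,5)
i=5: fresh scan; Z[5]=0
i=6: fresh scan; Z[6]=1 grow→box=[6,7)
i=7: fresh scan; Z[7]=0
i=8: fresh scan; Z[8]=0
i=9: fresh scan; Z[9]=3 grow→box=[9,12)
i=10: min(r-i=2, Z[1]=0)=0; Z[10]=0
i=11: min(r-i=1, Z[2]=1)=1; Z[11]=2 grow→box=[11,13)
i=12: min(r-i=1, Z[1]=0)=0; Z[12]=0
i=13: fresh scan; Z[13]=0
i=14: fresh scan; Z[14]=0
i=15: fresh scan; Z[15]=0
i=16: fresh scan; Z[16]=0
i=17: fresh scan; Z[17]=1 grow→box=[17,18)
i=18: fresh scan; Z[18]=3 grow→box=[18,21)
i=19: min(r-i=2, Z[1]=0)=0; Z[19]=0
i=20: min(r-i=1, Z[2]=1)=1; Z[20]=1
i=21: fresh scan; Z[21]=1 grow→box=[21,22)
i=22: fresh scan; Z[22]=0
i=23: fresh scan; Z[23]=0
i=24: fresh scan; Z[24]=0
i=25: fresh scan; Z[25]=0
i=26: fresh scan; Z[26]=2 grow→box=[26,28)
i=27: min(r-i=1, Z[1]=0)=0; Z[27]=0
i=28: fresh scan; Z[28]=0
i=29: fresh scan; Z[29]=0
i=30: fresh scan; Z[30]=0
i=31: fresh scan; Z[31]=2 grow→box=[31,33)
i=32: min(r-i=1, Z[1]=0)=0; Z[32]=0

[33, 0, 1, 0, 1, 0, 1, 0, 0, 3, 0, 2, 0, 0, 0, 0, 0, 1, 3, 0, 1, 1, 0, 0, 0, 0, 2, 0, 0, 0, 0, 2, 0]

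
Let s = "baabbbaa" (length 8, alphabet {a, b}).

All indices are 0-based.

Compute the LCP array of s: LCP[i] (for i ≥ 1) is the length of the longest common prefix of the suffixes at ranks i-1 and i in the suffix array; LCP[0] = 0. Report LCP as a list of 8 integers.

rank→(start, suffix):
  0 → (7, 'a')
  1 → (6, 'aa')
  2 → (1, 'aabbbaa')
  3 → (2, 'abbbaa')
  4 → (5, 'baa')
  5 → (0, 'baabbbaa')
  6 → (4, 'bbaa')
  7 → (3, 'bbbaa')

SA = [7, 6, 1, 2, 5, 0, 4, 3]
i: (SA[i-1],SA[i]) lcp shared
  1: (7,6) 1 'a'
  2: (6,1) 2 'aa'
  3: (1,2) 1 'a'
  4: (2,5) 0 ''
  5: (5,0) 3 'baa'
  6: (0,4) 1 'b'
  7: (4,3) 2 'bb'

[0, 1, 2, 1, 0, 3, 1, 2]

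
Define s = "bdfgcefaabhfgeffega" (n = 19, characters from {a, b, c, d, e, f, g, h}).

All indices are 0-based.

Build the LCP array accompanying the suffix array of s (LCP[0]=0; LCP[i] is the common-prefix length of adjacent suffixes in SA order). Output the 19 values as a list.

rank | idx | suffix
   0 |  18 | a
   1 |   7 | aabhfgeffega
   2 |   8 | abhfgeffega
   3 |   0 | bdfgcefaabhfgeffega
   4 |   9 | bhfgeffega
   5 |   4 | cefaabhfgeffega
   6 |   1 | dfgcefaabhfgeffega
   7 |   5 | efaabhfgeffega
   8 |  13 | effega
   9 |  16 | ega
  10 |   6 | faabhfgeffega
  11 |  15 | fega
  12 |  14 | ffega
  13 |   2 | fgcefaabhfgeffega
  14 |  11 | fgeffega
  15 |  17 | ga
  16 |   3 | gcefaabhfgeffega
  17 |  12 | geffega
  18 |  10 | hfgeffega

SA = [18, 7, 8, 0, 9, 4, 1, 5, 13, 16, 6, 15, 14, 2, 11, 17, 3, 12, 10]
[i] adj suffixes → lcp
  [1] 18/7 → 1 ('a')
  [2] 7/8 → 1 ('a')
  [3] 8/0 → 0 ('')
  [4] 0/9 → 1 ('b')
  [5] 9/4 → 0 ('')
  [6] 4/1 → 0 ('')
  [7] 1/5 → 0 ('')
  [8] 5/13 → 2 ('ef')
  [9] 13/16 → 1 ('e')
  [10] 16/6 → 0 ('')
  [11] 6/15 → 1 ('f')
  [12] 15/14 → 1 ('f')
  [13] 14/2 → 1 ('f')
  [14] 2/11 → 2 ('fg')
  [15] 11/17 → 0 ('')
  [16] 17/3 → 1 ('g')
  [17] 3/12 → 1 ('g')
  [18] 12/10 → 0 ('')

[0, 1, 1, 0, 1, 0, 0, 0, 2, 1, 0, 1, 1, 1, 2, 0, 1, 1, 0]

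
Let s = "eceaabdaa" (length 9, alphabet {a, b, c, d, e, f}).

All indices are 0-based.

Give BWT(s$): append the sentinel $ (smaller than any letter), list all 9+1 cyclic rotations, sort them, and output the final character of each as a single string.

aadeaaebc$

rank  rotation    last
    0  $eceaabdaa  a
    1  a$eceaabda  a
    2  aa$eceaabd  d
    3  aabdaa$ece  e
    4  abdaa$ecea  a
    5  bdaa$eceaa  a
    6  ceaabdaa$e  e
    7  daa$eceaab  b
    8  eaabdaa$ec  c
    9  eceaabdaa$  $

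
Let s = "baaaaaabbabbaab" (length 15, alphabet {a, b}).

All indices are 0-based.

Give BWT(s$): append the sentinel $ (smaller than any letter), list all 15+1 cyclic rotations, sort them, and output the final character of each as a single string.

rank  rotation          last
    0  $baaaaaabbabbaab  b
    1  aaaaaabbabbaab$b  b
    2  aaaaabbabbaab$ba  a
    3  aaaabbabbaab$baa  a
    4  aaabbabbaab$baaa  a
    5  aab$baaaaaabbabb  b
    6  aabbabbaab$baaaa  a
    7  ab$baaaaaabbabba  a
    8  abbaab$baaaaaabb  b
    9  abbabbaab$baaaaa  a
   10  b$baaaaaabbabbaa  a
   11  baaaaaabbabbaab$  $
   12  baab$baaaaaabbab  b
   13  babbaab$baaaaaab  b
   14  bbaab$baaaaaabba  a
   15  bbabbaab$baaaaaa  a

bbaaabaabaa$bbaa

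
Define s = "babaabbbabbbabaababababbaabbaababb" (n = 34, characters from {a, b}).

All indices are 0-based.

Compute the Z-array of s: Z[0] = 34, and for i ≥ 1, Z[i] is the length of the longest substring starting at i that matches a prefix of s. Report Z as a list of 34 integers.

[34, 0, 2, 0, 0, 1, 1, 3, 0, 1, 1, 6, 0, 2, 0, 0, 4, 0, 4, 0, 3, 0, 1, 2, 0, 0, 1, 2, 0, 0, 3, 0, 1, 1]

Z[0]=34
i=1: i≥r, start 0; Z[1]=0
i=2: i≥r, start 0; Z[2]=2 scan→box=[2,4)
i=3: min(r-i=1, Z[1]=0)=0; Z[3]=0
i=4: i≥r, start 0; Z[4]=0
i=5: i≥r, start 0; Z[5]=1 scan→box=[5,6)
i=6: i≥r, start 0; Z[6]=1 scan→box=[6,7)
i=7: i≥r, start 0; Z[7]=3 scan→box=[7,10)
i=8: min(r-i=2, Z[1]=0)=0; Z[8]=0
i=9: min(r-i=1, Z[2]=2)=1; Z[9]=1
i=10: i≥r, start 0; Z[10]=1 scan→box=[10,11)
i=11: i≥r, start 0; Z[11]=6 scan→box=[11,17)
i=12: min(r-i=5, Z[1]=0)=0; Z[12]=0
i=13: min(r-i=4, Z[2]=2)=2; Z[13]=2
i=14: min(r-i=3, Z[3]=0)=0; Z[14]=0
i=15: min(r-i=2, Z[4]=0)=0; Z[15]=0
i=16: min(r-i=1, Z[5]=1)=1; Z[16]=4 scan→box=[16,20)
i=17: min(r-i=3, Z[1]=0)=0; Z[17]=0
i=18: min(r-i=2, Z[2]=2)=2; Z[18]=4 scan→box=[18,22)
i=19: min(r-i=3, Z[1]=0)=0; Z[19]=0
i=20: min(r-i=2, Z[2]=2)=2; Z[20]=3 scan→box=[20,23)
i=21: min(r-i=2, Z[1]=0)=0; Z[21]=0
i=22: min(r-i=1, Z[2]=2)=1; Z[22]=1
i=23: i≥r, start 0; Z[23]=2 scan→box=[23,25)
i=24: min(r-i=1, Z[1]=0)=0; Z[24]=0
i=25: i≥r, start 0; Z[25]=0
i=26: i≥r, start 0; Z[26]=1 scan→box=[26,27)
i=27: i≥r, start 0; Z[27]=2 scan→box=[27,29)
i=28: min(r-i=1, Z[1]=0)=0; Z[28]=0
i=29: i≥r, start 0; Z[29]=0
i=30: i≥r, start 0; Z[30]=3 scan→box=[30,33)
i=31: min(r-i=2, Z[1]=0)=0; Z[31]=0
i=32: min(r-i=1, Z[2]=2)=1; Z[32]=1
i=33: i≥r, start 0; Z[33]=1 scan→box=[33,34)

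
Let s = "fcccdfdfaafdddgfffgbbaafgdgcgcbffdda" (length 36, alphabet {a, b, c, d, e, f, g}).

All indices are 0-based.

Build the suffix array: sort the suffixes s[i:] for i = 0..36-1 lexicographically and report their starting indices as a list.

rank | idx | suffix
   0 |  35 | a
   1 |   8 | aafdddgfffgbbaafgdgcgcbffdda
   2 |  21 | aafgdgcgcbffdda
   3 |   9 | afdddgfffgbbaafgdgcgcbffdda
   4 |  22 | afgdgcgcbffdda
   5 |  20 | baafgdgcgcbffdda
   6 |  19 | bbaafgdgcgcbffdda
   7 |  30 | bffdda
   8 |  29 | cbffdda
   9 |   1 | cccdfdfaafdddgfffgbbaafgdgcgcbffdda
  10 |   2 | ccdfdfaafdddgfffgbbaafgdgcgcbffdda
  11 |   3 | cdfdfaafdddgfffgbbaafgdgcgcbffdda
  12 |  27 | cgcbffdda
  13 |  34 | da
  14 |  33 | dda
  15 |  11 | dddgfffgbbaafgdgcgcbffdda
  16 |  12 | ddgfffgbbaafgdgcgcbffdda
  17 |   6 | dfaafdddgfffgbbaafgdgcgcbffdda
  18 |   4 | dfdfaafdddgfffgbbaafgdgcgcbffdda
  19 |  25 | dgcgcbffdda
  20 |  13 | dgfffgbbaafgdgcgcbffdda
  21 |   7 | faafdddgfffgbbaafgdgcgcbffdda
  22 |   0 | fcccdfdfaafdddgfffgbbaafgdgcgcbffdda
  23 |  32 | fdda
  24 |  10 | fdddgfffgbbaafgdgcgcbffdda
  25 |   5 | fdfaafdddgfffgbbaafgdgcgcbffdda
  26 |  31 | ffdda
  27 |  15 | fffgbbaafgdgcgcbffdda
  28 |  16 | ffgbbaafgdgcgcbffdda
  29 |  17 | fgbbaafgdgcgcbffdda
  30 |  23 | fgdgcgcbffdda
  31 |  18 | gbbaafgdgcgcbffdda
  32 |  28 | gcbffdda
  33 |  26 | gcgcbffdda
  34 |  24 | gdgcgcbffdda
  35 |  14 | gfffgbbaafgdgcgcbffdda

[35, 8, 21, 9, 22, 20, 19, 30, 29, 1, 2, 3, 27, 34, 33, 11, 12, 6, 4, 25, 13, 7, 0, 32, 10, 5, 31, 15, 16, 17, 23, 18, 28, 26, 24, 14]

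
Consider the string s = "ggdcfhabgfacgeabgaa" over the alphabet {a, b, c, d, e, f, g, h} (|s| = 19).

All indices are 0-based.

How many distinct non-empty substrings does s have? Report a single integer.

176

sorted suffixes:
  #0 SA[0]=18  'a'
  #1 SA[1]=17  'aa'
  #2 SA[2]=14  'abgaa'
  #3 SA[3]=6  'abgfacgeabgaa'
  #4 SA[4]=10  'acgeabgaa'
  #5 SA[5]=15  'bgaa'
  #6 SA[6]=7  'bgfacgeabgaa'
  #7 SA[7]=3  'cfhabgfacgeabgaa'
  #8 SA[8]=11  'cgeabgaa'
  #9 SA[9]=2  'dcfhabgfacgeabgaa'
  #10 SA[10]=13  'eabgaa'
  #11 SA[11]=9  'facgeabgaa'
  #12 SA[12]=4  'fhabgfacgeabgaa'
  #13 SA[13]=16  'gaa'
  #14 SA[14]=1  'gdcfhabgfacgeabgaa'
  #15 SA[15]=12  'geabgaa'
  #16 SA[16]=8  'gfacgeabgaa'
  #17 SA[17]=0  'ggdcfhabgfacgeabgaa'
  #18 SA[18]=5  'habgfacgeabgaa'

SA = [18, 17, 14, 6, 10, 15, 7, 3, 11, 2, 13, 9, 4, 16, 1, 12, 8, 0, 5]
i: (SA[i-1],SA[i]) lcp shared
  1: (18,17) 1 'a'
  2: (17,14) 1 'a'
  3: (14,6) 3 'abg'
  4: (6,10) 1 'a'
  5: (10,15) 0 ''
  6: (15,7) 2 'bg'
  7: (7,3) 0 ''
  8: (3,11) 1 'c'
  9: (11,2) 0 ''
  10: (2,13) 0 ''
  11: (13,9) 0 ''
  12: (9,4) 1 'f'
  13: (4,16) 0 ''
  14: (16,1) 1 'g'
  15: (1,12) 1 'g'
  16: (12,8) 1 'g'
  17: (8,0) 1 'g'
  18: (0,5) 0 ''

n(n+1)/2 = 19·20/2 = 190
Σ LCP = 0 + 1 + 1 + 3 + 1 + 0 + 2 + 0 + 1 + 0 + 0 + 0 + 1 + 0 + 1 + 1 + 1 + 1 + 0 = 14
distinct = 190 − 14 = 176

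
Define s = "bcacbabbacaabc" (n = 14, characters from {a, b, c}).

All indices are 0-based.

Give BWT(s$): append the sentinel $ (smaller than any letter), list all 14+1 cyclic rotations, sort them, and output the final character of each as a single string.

ccbabccbaa$baba

rank  rotation         last
    0  $bcacbabbacaabc  c
    1  aabc$bcacbabbac  c
    2  abbacaabc$bcacb  b
    3  abc$bcacbabbaca  a
    4  acaabc$bcacbabb  b
    5  acbabbacaabc$bc  c
    6  babbacaabc$bcac  c
    7  bacaabc$bcacbab  b
    8  bbacaabc$bcacba  a
    9  bc$bcacbabbacaa  a
   10  bcacbabbacaabc$  $
   11  c$bcacbabbacaab  b
   12  caabc$bcacbabba  a
   13  cacbabbacaabc$b  b
   14  cbabbacaabc$bca  a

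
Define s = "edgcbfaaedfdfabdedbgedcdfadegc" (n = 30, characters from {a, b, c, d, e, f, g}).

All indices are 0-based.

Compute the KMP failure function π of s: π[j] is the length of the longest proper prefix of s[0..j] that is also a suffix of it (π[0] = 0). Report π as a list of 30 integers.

[0, 0, 0, 0, 0, 0, 0, 0, 1, 2, 0, 0, 0, 0, 0, 0, 1, 2, 0, 0, 1, 2, 0, 0, 0, 0, 0, 1, 0, 0]

π[0] = 0
j=1 s[j]='d': π[1]=0 (border '')
j=2 s[j]='g': π[2]=0 (border '')
j=3 s[j]='c': π[3]=0 (border '')
j=4 s[j]='b': π[4]=0 (border '')
j=5 s[j]='f': π[5]=0 (border '')
j=6 s[j]='a': π[6]=0 (border '')
j=7 s[j]='a': π[7]=0 (border '')
j=8 s[j]='e': π[8]=1 (border 'e')
j=9 s[j]='d': π[9]=2 (border 'ed')
j=10 s[j]='f': k: 2→0; π[10]=0 (border '')
j=11 s[j]='d': π[11]=0 (border '')
j=12 s[j]='f': π[12]=0 (border '')
j=13 s[j]='a': π[13]=0 (border '')
j=14 s[j]='b': π[14]=0 (border '')
j=15 s[j]='d': π[15]=0 (border '')
j=16 s[j]='e': π[16]=1 (border 'e')
j=17 s[j]='d': π[17]=2 (border 'ed')
j=18 s[j]='b': k: 2→0; π[18]=0 (border '')
j=19 s[j]='g': π[19]=0 (border '')
j=20 s[j]='e': π[20]=1 (border 'e')
j=21 s[j]='d': π[21]=2 (border 'ed')
j=22 s[j]='c': k: 2→0; π[22]=0 (border '')
j=23 s[j]='d': π[23]=0 (border '')
j=24 s[j]='f': π[24]=0 (border '')
j=25 s[j]='a': π[25]=0 (border '')
j=26 s[j]='d': π[26]=0 (border '')
j=27 s[j]='e': π[27]=1 (border 'e')
j=28 s[j]='g': k: 1→0; π[28]=0 (border '')
j=29 s[j]='c': π[29]=0 (border '')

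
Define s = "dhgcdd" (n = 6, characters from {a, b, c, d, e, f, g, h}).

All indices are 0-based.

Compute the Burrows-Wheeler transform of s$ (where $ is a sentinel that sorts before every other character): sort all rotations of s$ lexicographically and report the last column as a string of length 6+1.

rank  rotation last
    0  $dhgcdd  d
    1  cdd$dhg  g
    2  d$dhgcd  d
    3  dd$dhgc  c
    4  dhgcdd$  $
    5  gcdd$dh  h
    6  hgcdd$d  d

dgdc$hd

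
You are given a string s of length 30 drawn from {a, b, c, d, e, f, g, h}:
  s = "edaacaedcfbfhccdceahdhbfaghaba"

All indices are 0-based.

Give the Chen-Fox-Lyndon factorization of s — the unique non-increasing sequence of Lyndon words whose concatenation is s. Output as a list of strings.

["e", "d", "aacaedcfbfhccdceahdhbfaghab", "a"]

emit factor 1: 'e' (i=0, period=1)
emit factor 2: 'd' (i=1, period=1)
emit factor 3: 'aacaedcfbfhccdceahdhbfaghab' (i=2, period=27)
emit factor 4: 'a' (i=29, period=1)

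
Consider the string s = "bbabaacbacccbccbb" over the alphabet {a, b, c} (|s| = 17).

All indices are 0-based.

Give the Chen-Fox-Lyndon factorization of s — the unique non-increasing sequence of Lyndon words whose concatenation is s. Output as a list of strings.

emit factor 1: 'b' (i=0, period=1)
emit factor 2: 'b' (i=1, period=1)
emit factor 3: 'ab' (i=2, period=2)
emit factor 4: 'aacbacccbccbb' (i=4, period=13)

["b", "b", "ab", "aacbacccbccbb"]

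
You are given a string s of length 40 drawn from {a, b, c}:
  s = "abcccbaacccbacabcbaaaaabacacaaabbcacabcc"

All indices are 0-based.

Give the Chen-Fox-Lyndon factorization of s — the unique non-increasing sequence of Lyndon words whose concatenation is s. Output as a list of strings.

["abcccb", "aacccbacabcb", "aaaaabacacaaabbcacabcc"]

emit factor 1: 'abcccb' (i=0, period=6)
emit factor 2: 'aacccbacabcb' (i=6, period=12)
emit factor 3: 'aaaaabacacaaabbcacabcc' (i=18, period=22)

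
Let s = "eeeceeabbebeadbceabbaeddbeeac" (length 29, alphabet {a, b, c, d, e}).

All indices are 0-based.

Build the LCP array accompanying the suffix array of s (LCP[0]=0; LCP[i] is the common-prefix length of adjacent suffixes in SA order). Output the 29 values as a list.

[0, 3, 1, 1, 1, 0, 1, 2, 1, 1, 2, 2, 0, 1, 2, 0, 2, 1, 0, 4, 2, 2, 1, 1, 1, 1, 3, 2, 2]

rank | idx | suffix
   0 |  17 | abbaeddbeeac
   1 |   6 | abbebeadbceabbaeddbeeac
   2 |  27 | ac
   3 |  12 | adbceabbaeddbeeac
   4 |  20 | aeddbeeac
   5 |  19 | baeddbeeac
   6 |  18 | bbaeddbeeac
   7 |   7 | bbebeadbceabbaeddbeeac
   8 |  14 | bceabbaeddbeeac
   9 |  10 | beadbceabbaeddbeeac
  10 |   8 | bebeadbceabbaeddbeeac
  11 |  24 | beeac
  12 |  28 | c
  13 |  15 | ceabbaeddbeeac
  14 |   3 | ceeabbebeadbceabbaeddbeeac
  15 |  13 | dbceabbaeddbeeac
  16 |  23 | dbeeac
  17 |  22 | ddbeeac
  18 |  16 | eabbaeddbeeac
  19 |   5 | eabbebeadbceabbaeddbeeac
  20 |  26 | eac
  21 |  11 | eadbceabbaeddbeeac
  22 |   9 | ebeadbceabbaeddbeeac
  23 |   2 | eceeabbebeadbceabbaeddbeeac
  24 |  21 | eddbeeac
  25 |   4 | eeabbebeadbceabbaeddbeeac
  26 |  25 | eeac
  27 |   1 | eeceeabbebeadbceabbaeddbeeac
  28 |   0 | eeeceeabbebeadbceabbaeddbeeac

SA = [17, 6, 27, 12, 20, 19, 18, 7, 14, 10, 8, 24, 28, 15, 3, 13, 23, 22, 16, 5, 26, 11, 9, 2, 21, 4, 25, 1, 0]
[i] adj suffixes → lcp
  [1] 17/6 → 3 ('abb')
  [2] 6/27 → 1 ('a')
  [3] 27/12 → 1 ('a')
  [4] 12/20 → 1 ('a')
  [5] 20/19 → 0 ('')
  [6] 19/18 → 1 ('b')
  [7] 18/7 → 2 ('bb')
  [8] 7/14 → 1 ('b')
  [9] 14/10 → 1 ('b')
  [10] 10/8 → 2 ('be')
  [11] 8/24 → 2 ('be')
  [12] 24/28 → 0 ('')
  [13] 28/15 → 1 ('c')
  [14] 15/3 → 2 ('ce')
  [15] 3/13 → 0 ('')
  [16] 13/23 → 2 ('db')
  [17] 23/22 → 1 ('d')
  [18] 22/16 → 0 ('')
  [19] 16/5 → 4 ('eabb')
  [20] 5/26 → 2 ('ea')
  [21] 26/11 → 2 ('ea')
  [22] 11/9 → 1 ('e')
  [23] 9/2 → 1 ('e')
  [24] 2/21 → 1 ('e')
  [25] 21/4 → 1 ('e')
  [26] 4/25 → 3 ('eea')
  [27] 25/1 → 2 ('ee')
  [28] 1/0 → 2 ('ee')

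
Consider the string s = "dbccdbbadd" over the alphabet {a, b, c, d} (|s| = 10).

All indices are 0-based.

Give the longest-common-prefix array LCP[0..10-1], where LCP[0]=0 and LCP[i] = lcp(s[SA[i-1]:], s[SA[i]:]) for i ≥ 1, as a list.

rank | idx | suffix
   0 |   7 | add
   1 |   6 | badd
   2 |   5 | bbadd
   3 |   1 | bccdbbadd
   4 |   2 | ccdbbadd
   5 |   3 | cdbbadd
   6 |   9 | d
   7 |   4 | dbbadd
   8 |   0 | dbccdbbadd
   9 |   8 | dd

SA = [7, 6, 5, 1, 2, 3, 9, 4, 0, 8]
rank  pair      lcp
   1  s[7:],s[6:]  0  ''
   2  s[6:],s[5:]  1  'b'
   3  s[5:],s[1:]  1  'b'
   4  s[1:],s[2:]  0  ''
   5  s[2:],s[3:]  1  'c'
   6  s[3:],s[9:]  0  ''
   7  s[9:],s[4:]  1  'd'
   8  s[4:],s[0:]  2  'db'
   9  s[0:],s[8:]  1  'd'

[0, 0, 1, 1, 0, 1, 0, 1, 2, 1]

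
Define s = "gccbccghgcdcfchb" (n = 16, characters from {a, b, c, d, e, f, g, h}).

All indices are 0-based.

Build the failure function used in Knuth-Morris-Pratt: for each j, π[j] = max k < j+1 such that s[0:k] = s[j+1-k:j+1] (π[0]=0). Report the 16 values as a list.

π[0] = 0
j=1 s[j]='c': π[1]=0 (border '')
j=2 s[j]='c': π[2]=0 (border '')
j=3 s[j]='b': π[3]=0 (border '')
j=4 s[j]='c': π[4]=0 (border '')
j=5 s[j]='c': π[5]=0 (border '')
j=6 s[j]='g': π[6]=1 (border 'g')
j=7 s[j]='h': k: 1→0; π[7]=0 (border '')
j=8 s[j]='g': π[8]=1 (border 'g')
j=9 s[j]='c': π[9]=2 (border 'gc')
j=10 s[j]='d': k: 2→0; π[10]=0 (border '')
j=11 s[j]='c': π[11]=0 (border '')
j=12 s[j]='f': π[12]=0 (border '')
j=13 s[j]='c': π[13]=0 (border '')
j=14 s[j]='h': π[14]=0 (border '')
j=15 s[j]='b': π[15]=0 (border '')

[0, 0, 0, 0, 0, 0, 1, 0, 1, 2, 0, 0, 0, 0, 0, 0]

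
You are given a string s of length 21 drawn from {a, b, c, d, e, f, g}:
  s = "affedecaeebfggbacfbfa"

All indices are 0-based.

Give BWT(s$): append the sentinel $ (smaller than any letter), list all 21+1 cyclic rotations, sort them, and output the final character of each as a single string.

rank  rotation                last
    0  $affedecaeebfggbacfbfa  a
    1  a$affedecaeebfggbacfbf  f
    2  acfbfa$affedecaeebfggb  b
    3  aeebfggbacfbfa$affedec  c
    4  affedecaeebfggbacfbfa$  $
    5  bacfbfa$affedecaeebfgg  g
    6  bfa$affedecaeebfggbacf  f
    7  bfggbacfbfa$affedecaee  e
    8  caeebfggbacfbfa$affede  e
    9  cfbfa$affedecaeebfggba  a
   10  decaeebfggbacfbfa$affe  e
   11  ebfggbacfbfa$affedecae  e
   12  ecaeebfggbacfbfa$affed  d
   13  edecaeebfggbacfbfa$aff  f
   14  eebfggbacfbfa$affedeca  a
   15  fa$affedecaeebfggbacfb  b
   16  fbfa$affedecaeebfggbac  c
   17  fedecaeebfggbacfbfa$af  f
   18  ffedecaeebfggbacfbfa$a  a
   19  fggbacfbfa$affedecaeeb  b
   20  gbacfbfa$affedecaeebfg  g
   21  ggbacfbfa$affedecaeebf  f

afbc$gfeeaeedfabcfabgf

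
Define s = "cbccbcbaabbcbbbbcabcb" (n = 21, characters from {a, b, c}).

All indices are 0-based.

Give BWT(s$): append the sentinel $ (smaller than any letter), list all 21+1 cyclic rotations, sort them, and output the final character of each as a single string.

rank  rotation                last
    0  $cbccbcbaabbcbbbbcabcb  b
    1  aabbcbbbbcabcb$cbccbcb  b
    2  abbcbbbbcabcb$cbccbcba  a
    3  abcb$cbccbcbaabbcbbbbc  c
    4  b$cbccbcbaabbcbbbbcabc  c
    5  baabbcbbbbcabcb$cbccbc  c
    6  bbbbcabcb$cbccbcbaabbc  c
    7  bbbcabcb$cbccbcbaabbcb  b
    8  bbcabcb$cbccbcbaabbcbb  b
    9  bbcbbbbcabcb$cbccbcbaa  a
   10  bcabcb$cbccbcbaabbcbbb  b
   11  bcb$cbccbcbaabbcbbbbca  a
   12  bcbaabbcbbbbcabcb$cbcc  c
   13  bcbbbbcabcb$cbccbcbaab  b
   14  bccbcbaabbcbbbbcabcb$c  c
   15  cabcb$cbccbcbaabbcbbbb  b
   16  cb$cbccbcbaabbcbbbbcab  b
   17  cbaabbcbbbbcabcb$cbccb  b
   18  cbbbbcabcb$cbccbcbaabb  b
   19  cbcbaabbcbbbbcabcb$cbc  c
   20  cbccbcbaabbcbbbbcabcb$  $
   21  ccbcbaabbcbbbbcabcb$cb  b

bbaccccbbabacbcbbbbc$b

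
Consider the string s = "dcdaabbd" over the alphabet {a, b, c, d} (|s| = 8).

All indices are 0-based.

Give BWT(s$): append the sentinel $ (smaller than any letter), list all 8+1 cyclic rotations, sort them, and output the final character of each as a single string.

ddaabdbc$

rank  rotation   last
    0  $dcdaabbd  d
    1  aabbd$dcd  d
    2  abbd$dcda  a
    3  bbd$dcdaa  a
    4  bd$dcdaab  b
    5  cdaabbd$d  d
    6  d$dcdaabb  b
    7  daabbd$dc  c
    8  dcdaabbd$  $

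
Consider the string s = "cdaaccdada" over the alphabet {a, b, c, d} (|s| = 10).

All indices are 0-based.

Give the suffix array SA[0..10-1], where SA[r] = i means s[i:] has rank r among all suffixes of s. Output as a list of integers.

[9, 2, 3, 7, 4, 0, 5, 8, 1, 6]

sorted suffixes:
  #0 SA[0]=9  'a'
  #1 SA[1]=2  'aaccdada'
  #2 SA[2]=3  'accdada'
  #3 SA[3]=7  'ada'
  #4 SA[4]=4  'ccdada'
  #5 SA[5]=0  'cdaaccdada'
  #6 SA[6]=5  'cdada'
  #7 SA[7]=8  'da'
  #8 SA[8]=1  'daaccdada'
  #9 SA[9]=6  'dada'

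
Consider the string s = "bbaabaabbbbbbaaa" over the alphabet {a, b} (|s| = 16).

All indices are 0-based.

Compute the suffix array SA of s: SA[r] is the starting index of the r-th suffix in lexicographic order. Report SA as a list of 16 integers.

rank | idx | suffix
   0 |  15 | a
   1 |  14 | aa
   2 |  13 | aaa
   3 |   2 | aabaabbbbbbaaa
   4 |   5 | aabbbbbbaaa
   5 |   3 | abaabbbbbbaaa
   6 |   6 | abbbbbbaaa
   7 |  12 | baaa
   8 |   1 | baabaabbbbbbaaa
   9 |   4 | baabbbbbbaaa
  10 |  11 | bbaaa
  11 |   0 | bbaabaabbbbbbaaa
  12 |  10 | bbbaaa
  13 |   9 | bbbbaaa
  14 |   8 | bbbbbaaa
  15 |   7 | bbbbbbaaa

[15, 14, 13, 2, 5, 3, 6, 12, 1, 4, 11, 0, 10, 9, 8, 7]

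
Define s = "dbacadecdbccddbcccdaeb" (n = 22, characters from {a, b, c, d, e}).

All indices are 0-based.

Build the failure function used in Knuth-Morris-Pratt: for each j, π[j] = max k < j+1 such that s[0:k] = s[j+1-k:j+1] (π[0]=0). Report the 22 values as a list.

π[0] = 0
j=1 s[j]='b': π[1]=0 (border '')
j=2 s[j]='a': π[2]=0 (border '')
j=3 s[j]='c': π[3]=0 (border '')
j=4 s[j]='a': π[4]=0 (border '')
j=5 s[j]='d': π[5]=1 (border 'd')
j=6 s[j]='e': k: 1→0; π[6]=0 (border '')
j=7 s[j]='c': π[7]=0 (border '')
j=8 s[j]='d': π[8]=1 (border 'd')
j=9 s[j]='b': π[9]=2 (border 'db')
j=10 s[j]='c': k: 2→0; π[10]=0 (border '')
j=11 s[j]='c': π[11]=0 (border '')
j=12 s[j]='d': π[12]=1 (border 'd')
j=13 s[j]='d': k: 1→0; π[13]=1 (border 'd')
j=14 s[j]='b': π[14]=2 (border 'db')
j=15 s[j]='c': k: 2→0; π[15]=0 (border '')
j=16 s[j]='c': π[16]=0 (border '')
j=17 s[j]='c': π[17]=0 (border '')
j=18 s[j]='d': π[18]=1 (border 'd')
j=19 s[j]='a': k: 1→0; π[19]=0 (border '')
j=20 s[j]='e': π[20]=0 (border '')
j=21 s[j]='b': π[21]=0 (border '')

[0, 0, 0, 0, 0, 1, 0, 0, 1, 2, 0, 0, 1, 1, 2, 0, 0, 0, 1, 0, 0, 0]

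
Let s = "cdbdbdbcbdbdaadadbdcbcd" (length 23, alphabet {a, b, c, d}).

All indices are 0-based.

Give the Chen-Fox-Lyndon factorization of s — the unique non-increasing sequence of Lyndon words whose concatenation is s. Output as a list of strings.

["cd", "bd", "bd", "bcbdbd", "aadadbdcbcd"]

emit factor 1: 'cd' (i=0, period=2)
emit factor 2: 'bd' (i=2, period=2)
emit factor 3: 'bd' (i=4, period=2)
emit factor 4: 'bcbdbd' (i=6, period=6)
emit factor 5: 'aadadbdcbcd' (i=12, period=11)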